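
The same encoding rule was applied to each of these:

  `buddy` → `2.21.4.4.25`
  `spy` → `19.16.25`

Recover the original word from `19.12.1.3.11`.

b is letter #2 and maps to 2: an offset of 0. Each letter is replaced by its alphabet position (a=1, b=2, …, z=26).
Decoding 19.12.1.3.11: 19=s, 12=l, 1=a, 3=c, 11=k.

slack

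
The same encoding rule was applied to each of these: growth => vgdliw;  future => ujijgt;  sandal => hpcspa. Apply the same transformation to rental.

gtcipa

Compare letters: g→v is +15, r→g is +15, o→d is +15 — a constant shift. This is a Caesar cipher with shift 15.
On rental: r+15=g, e+15=t, n+15=c, t+15=i, a+15=p, l+15=a.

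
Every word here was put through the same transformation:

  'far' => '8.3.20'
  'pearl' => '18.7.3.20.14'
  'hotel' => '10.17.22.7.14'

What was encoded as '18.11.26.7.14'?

Letters become their 1-based position plus 2 (so a→3, b→4, …).
Reversing it on 18.11.26.7.14: 18→(18−2)÷1=16=p, 11→(11−2)÷1=9=i, 26→(26−2)÷1=24=x, 7→(7−2)÷1=5=e, 14→(14−2)÷1=12=l.

pixel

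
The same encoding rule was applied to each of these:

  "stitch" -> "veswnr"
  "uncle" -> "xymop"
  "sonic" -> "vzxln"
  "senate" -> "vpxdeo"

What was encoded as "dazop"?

apple

Shifts by position in stitch: pos 0: s→v (+3), pos 1: t→e (+11), pos 2: i→s (+10), pos 3: t→w (+3), pos 4: c→n (+11), pos 5: h→r (+10) — repeating every 3. The shifts repeat in a cycle of length 3: positions 0,1,… shift by +3, +11, +10, then the pattern repeats.
Reversing it on dazop: d−3=a, a−11=p, z−10=p, o−3=l, p−11=e.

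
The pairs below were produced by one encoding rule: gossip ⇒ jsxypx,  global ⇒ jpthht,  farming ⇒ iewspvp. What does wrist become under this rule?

Letter i (0-indexed) is shifted by i+3, so successive shifts are 3, 4, 5, ….
For wrist: w+3=z, r+4=v, i+5=n, s+6=y, t+7=a.

zvnya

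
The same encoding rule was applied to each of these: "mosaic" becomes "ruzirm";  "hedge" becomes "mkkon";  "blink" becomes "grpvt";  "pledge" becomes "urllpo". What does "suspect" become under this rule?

xazxnme

In mosaic: m→r is +5, o→u is +6, s→z is +7, a→i is +8 — the shift increases by 1 each position. The shift increases by 1 at each position, starting from +5: 5, 6, 7, ….
For suspect: s+5=x, u+6=a, s+7=z, p+8=x, e+9=n, c+10=m, t+11=e.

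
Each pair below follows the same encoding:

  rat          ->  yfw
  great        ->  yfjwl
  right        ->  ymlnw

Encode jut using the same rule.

The word is reversed, then every letter is shifted forward by 5.
Applying it to jut: reverse → tuj; then shift: t+5=y, u+5=z, j+5=o.

yzo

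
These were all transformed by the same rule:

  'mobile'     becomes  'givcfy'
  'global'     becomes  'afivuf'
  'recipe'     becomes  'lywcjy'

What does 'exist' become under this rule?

Each letter is shifted forward by 20 in the alphabet (a Caesar shift of +20).
Applying it to exist: e+20=y, x+20=r, i+20=c, s+20=m, t+20=n.

yrcmn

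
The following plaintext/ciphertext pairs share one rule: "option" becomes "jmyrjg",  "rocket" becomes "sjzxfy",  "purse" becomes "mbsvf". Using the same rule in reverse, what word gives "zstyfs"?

o(14)→j(9) and p(15)→m(12) fit y≡3x+19 (mod 26); the inverse of 3 mod 26 is 9. Each letter's alphabet position (a=0..z=25) is mapped through 3·x+19 mod 26 — an affine cipher.
Reversing it on zstyfs: z(25)→9·(25−19)≡2=c; s(18)→9·(18−19)≡17=r; t(19)→9·(19−19)≡0=a; y(24)→9·(24−19)≡19=t; f(5)→9·(5−19)≡4=e; s(18)→9·(18−19)≡17=r (all mod 26).

crater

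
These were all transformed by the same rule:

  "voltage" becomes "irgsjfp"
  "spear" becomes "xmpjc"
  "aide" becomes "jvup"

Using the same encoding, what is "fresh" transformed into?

Each letter's alphabet position (a=0..z=25) is mapped through 21·x+9 mod 26 — an affine cipher.
On fresh: f(5)→21·5+9≡10=k; r(17)→21·17+9≡2=c; e(4)→21·4+9≡15=p; s(18)→21·18+9≡23=x; h(7)→21·7+9≡0=a (all mod 26).

kcpxa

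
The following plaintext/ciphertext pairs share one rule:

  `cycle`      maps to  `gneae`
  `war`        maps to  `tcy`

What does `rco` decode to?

map

Read the word backwards and shift each letter +2.
Decoding rco: shift back: r−2=p, c−2=a, o−2=m → pam; then reverse → map.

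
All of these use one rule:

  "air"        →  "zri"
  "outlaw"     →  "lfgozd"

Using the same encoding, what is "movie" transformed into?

nlerv

Each pair mirrors across the alphabet (a↔z, i↔r, r↔i): positions sum to 25. Letters are reflected about the middle of the alphabet (position → 25−position): Atbash.
On movie: m↔n, o↔l, v↔e, i↔r, e↔v.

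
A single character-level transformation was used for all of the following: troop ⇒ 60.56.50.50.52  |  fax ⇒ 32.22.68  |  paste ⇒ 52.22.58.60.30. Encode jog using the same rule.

40.50.34

t(#20)→60 and r(#18)→56: differences scale by 2, so n = 2·pos + 20. Each letter becomes 2×(its alphabet position, a=1..z=26) + 20.
On jog: j=10→40, o=15→50, g=7→34.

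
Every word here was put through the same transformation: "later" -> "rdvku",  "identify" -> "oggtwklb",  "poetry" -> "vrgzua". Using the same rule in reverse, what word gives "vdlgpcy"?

pajamas

Shifts by position in later: pos 0: l→r (+6), pos 1: a→d (+3), pos 2: t→v (+2), pos 3: e→k (+6), pos 4: r→u (+3) — repeating every 3. The shifts repeat in a cycle of length 3: positions 0,1,… shift by +6, +3, +2, then the pattern repeats.
Decoding vdlgpcy: v−6=p, d−3=a, l−2=j, g−6=a, p−3=m, c−2=a, y−6=s.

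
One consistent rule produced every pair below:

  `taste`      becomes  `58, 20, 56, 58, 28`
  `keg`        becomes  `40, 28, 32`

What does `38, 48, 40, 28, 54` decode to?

joker

Each letter becomes 2×(its alphabet position, a=1..z=26) + 18.
Undoing it on 38, 48, 40, 28, 54: 38→(38−18)÷2=10=j, 48→(48−18)÷2=15=o, 40→(40−18)÷2=11=k, 28→(28−18)÷2=5=e, 54→(54−18)÷2=18=r.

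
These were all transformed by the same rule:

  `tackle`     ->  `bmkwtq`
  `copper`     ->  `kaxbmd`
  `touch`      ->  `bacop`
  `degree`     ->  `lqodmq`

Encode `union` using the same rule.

czqav

Shifts by position in tackle: pos 0: t→b (+8), pos 1: a→m (+12), pos 2: c→k (+8), pos 3: k→w (+12) — repeating every 2. A repeating key of period 2 is used — shifts +8, +12 over and over.
On union: u+8=c, n+12=z, i+8=q, o+12=a, n+8=v.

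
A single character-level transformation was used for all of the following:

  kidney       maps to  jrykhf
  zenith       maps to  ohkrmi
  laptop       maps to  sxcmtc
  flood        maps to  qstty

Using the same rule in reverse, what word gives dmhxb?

steam

k(10)→j(9) and i(8)→r(17) fit y≡9x+23 (mod 26); the inverse of 9 mod 26 is 3. Each letter's alphabet position (a=0..z=25) is mapped through 9·x+23 mod 26 — an affine cipher.
Reversing it on dmhxb: d(3)→3·(3−23)≡18=s; m(12)→3·(12−23)≡19=t; h(7)→3·(7−23)≡4=e; x(23)→3·(23−23)≡0=a; b(1)→3·(1−23)≡12=m (all mod 26).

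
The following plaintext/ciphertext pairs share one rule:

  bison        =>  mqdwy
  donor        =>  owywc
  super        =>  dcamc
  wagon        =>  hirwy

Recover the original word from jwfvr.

young

Shifts by position in bison: pos 0: b→m (+11), pos 1: i→q (+8), pos 2: s→d (+11), pos 3: o→w (+8) — repeating every 2. A repeating key of period 2 is used — shifts +11, +8 over and over.
Reversing it on jwfvr: j−11=y, w−8=o, f−11=u, v−8=n, r−11=g.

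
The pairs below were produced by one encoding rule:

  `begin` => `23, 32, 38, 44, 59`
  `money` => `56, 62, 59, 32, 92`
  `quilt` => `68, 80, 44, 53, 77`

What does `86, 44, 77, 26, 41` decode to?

b(#2)→23 and e(#5)→32: differences scale by 3, so n = 3·pos + 17. The formula is n = 3×(alphabet index, a=1) + 17.
Reversing it on 86, 44, 77, 26, 41: 86→(86−17)÷3=23=w, 44→(44−17)÷3=9=i, 77→(77−17)÷3=20=t, 26→(26−17)÷3=3=c, 41→(41−17)÷3=8=h.

witch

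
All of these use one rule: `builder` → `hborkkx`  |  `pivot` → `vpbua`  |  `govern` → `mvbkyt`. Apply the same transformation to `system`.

Shifts by position in builder: pos 0: b→h (+6), pos 1: u→b (+7), pos 2: i→o (+6), pos 3: l→r (+6), pos 4: d→k (+7), pos 5: e→k (+6) — repeating every 3. It's a Vigenère-style cipher with numeric key [6,7,6]: position i shifts by key[i mod 3].
On system: s+6=y, y+7=f, s+6=y, t+6=z, e+7=l, m+6=s.

yfyzls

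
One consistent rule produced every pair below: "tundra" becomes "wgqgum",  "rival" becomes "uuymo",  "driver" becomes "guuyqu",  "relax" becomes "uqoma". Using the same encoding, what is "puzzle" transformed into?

Vowels shift forward by 12 and consonants shift forward by 3.
Applying it to puzzle: p(cons)+3=s, u(vowel)+12=g, z(cons)+3=c, z(cons)+3=c, l(cons)+3=o, e(vowel)+12=q.

sgccoq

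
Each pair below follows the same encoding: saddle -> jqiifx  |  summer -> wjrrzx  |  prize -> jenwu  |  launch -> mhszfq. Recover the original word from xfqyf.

atlas

Read the word backwards and shift each letter +5.
Decoding xfqyf: shift back: x−5=s, f−5=a, q−5=l, y−5=t, f−5=a → salta; then reverse → atlas.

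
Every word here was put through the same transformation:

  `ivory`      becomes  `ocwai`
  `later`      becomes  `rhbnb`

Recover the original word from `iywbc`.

The shift increases by 1 at each position, starting from +6: 6, 7, 8, ….
Reversing it on iywbc: i−6=c, y−7=r, w−8=o, b−9=s, c−10=s.

cross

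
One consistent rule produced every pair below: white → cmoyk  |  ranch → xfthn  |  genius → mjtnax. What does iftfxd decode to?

canary

The shifts repeat in a cycle of length 2: positions 0,1,… shift by +6, +5, then the pattern repeats.
Reversing it on iftfxd: i−6=c, f−5=a, t−6=n, f−5=a, x−6=r, d−5=y.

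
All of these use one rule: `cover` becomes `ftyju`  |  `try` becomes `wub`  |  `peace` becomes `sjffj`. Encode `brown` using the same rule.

eutzq

The shift depends on letter class: consonant c→f is +3, but vowel o→t is +5. Vowels shift forward by 5 and consonants shift forward by 3.
Applying it to brown: b(cons)+3=e, r(cons)+3=u, o(vowel)+5=t, w(cons)+3=z, n(cons)+3=q.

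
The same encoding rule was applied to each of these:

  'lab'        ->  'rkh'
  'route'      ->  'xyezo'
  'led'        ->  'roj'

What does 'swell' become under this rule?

ycorr

The shift depends on letter class: consonant l→r is +6, but vowel a→k is +10. Two shifts are in play — +10 for a/e/i/o/u, +6 for every other letter.
On swell: s(cons)+6=y, w(cons)+6=c, e(vowel)+10=o, l(cons)+6=r, l(cons)+6=r.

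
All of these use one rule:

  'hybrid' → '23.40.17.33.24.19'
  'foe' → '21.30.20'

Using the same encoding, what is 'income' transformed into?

24.29.18.30.28.20

h is letter #8 and maps to 23: an offset of 15. The number is (letter's place in the alphabet, a=1) + 15.
On income: i=9→24, n=14→29, c=3→18, o=15→30, m=13→28, e=5→20.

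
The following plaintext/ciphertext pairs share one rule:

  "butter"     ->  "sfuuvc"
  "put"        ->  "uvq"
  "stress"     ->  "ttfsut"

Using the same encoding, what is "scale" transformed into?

fmbdt

The output letters match the input read backwards, each shifted +1: butter reversed is rettub. Read the word backwards and shift each letter +1.
Applying it to scale: reverse → elacs; then shift: e+1=f, l+1=m, a+1=b, c+1=d, s+1=t.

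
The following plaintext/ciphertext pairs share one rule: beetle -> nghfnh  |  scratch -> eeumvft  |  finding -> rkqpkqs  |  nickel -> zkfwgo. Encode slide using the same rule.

It's a Vigenère-style cipher with numeric key [12,2,3]: position i shifts by key[i mod 3].
On slide: s+12=e, l+2=n, i+3=l, d+12=p, e+2=g.

enlpg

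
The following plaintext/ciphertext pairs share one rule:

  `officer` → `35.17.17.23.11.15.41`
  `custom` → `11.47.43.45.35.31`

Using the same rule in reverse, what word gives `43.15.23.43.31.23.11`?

o(#15)→35 and f(#6)→17: differences scale by 2, so n = 2·pos + 5. With a=1..z=26, the number is 2·pos + 5.
Decoding 43.15.23.43.31.23.11: 43→(43−5)÷2=19=s, 15→(15−5)÷2=5=e, 23→(23−5)÷2=9=i, 43→(43−5)÷2=19=s, 31→(31−5)÷2=13=m, 23→(23−5)÷2=9=i, 11→(11−5)÷2=3=c.

seismic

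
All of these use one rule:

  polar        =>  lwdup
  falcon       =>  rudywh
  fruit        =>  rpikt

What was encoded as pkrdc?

p(15)→l(11) and o(14)→w(22) fit y≡15x+20 (mod 26); the inverse of 15 mod 26 is 7. Treating letters as 0–25, the rule is x ↦ 15x + 20 (mod 26).
Decoding pkrdc: p(15)→7·(15−20)≡17=r; k(10)→7·(10−20)≡8=i; r(17)→7·(17−20)≡5=f; d(3)→7·(3−20)≡11=l; c(2)→7·(2−20)≡4=e (all mod 26).

rifle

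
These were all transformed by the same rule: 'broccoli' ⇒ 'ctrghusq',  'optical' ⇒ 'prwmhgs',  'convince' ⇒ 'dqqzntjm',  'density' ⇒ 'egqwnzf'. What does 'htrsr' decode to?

groom

In broccoli: b→c is +1, r→t is +2, o→r is +3, c→g is +4 — the shift increases by 1 each position. Each letter shifts forward by (position + 1), i.e. 1, 2, 3, … — the shift grows by one for each successive letter.
Decoding htrsr: h−1=g, t−2=r, r−3=o, s−4=o, r−5=m.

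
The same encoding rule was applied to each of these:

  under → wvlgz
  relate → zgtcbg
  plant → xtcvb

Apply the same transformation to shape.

apcxg

The rule splits by letter class: vowels +2, consonants +8.
For shape: s(cons)+8=a, h(cons)+8=p, a(vowel)+2=c, p(cons)+8=x, e(vowel)+2=g.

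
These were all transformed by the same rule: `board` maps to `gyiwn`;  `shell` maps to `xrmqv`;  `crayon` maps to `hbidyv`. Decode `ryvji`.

money

Shifts by position in board: pos 0: b→g (+5), pos 1: o→y (+10), pos 2: a→i (+8), pos 3: r→w (+5), pos 4: d→n (+10) — repeating every 3. The shifts repeat in a cycle of length 3: positions 0,1,… shift by +5, +10, +8, then the pattern repeats.
Undoing it on ryvji: r−5=m, y−10=o, v−8=n, j−5=e, i−10=y.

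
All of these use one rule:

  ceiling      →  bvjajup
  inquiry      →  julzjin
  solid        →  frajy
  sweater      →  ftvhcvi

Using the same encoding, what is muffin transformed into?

c(2)→b(1) and e(4)→v(21) fit y≡23x+7 (mod 26); the inverse of 23 mod 26 is 17. Treating letters as 0–25, the rule is x ↦ 23x + 7 (mod 26).
Applying it to muffin: m(12)→23·12+7≡23=x; u(20)→23·20+7≡25=z; f(5)→23·5+7≡18=s; f(5)→23·5+7≡18=s; i(8)→23·8+7≡9=j; n(13)→23·13+7≡20=u (all mod 26).

xzssju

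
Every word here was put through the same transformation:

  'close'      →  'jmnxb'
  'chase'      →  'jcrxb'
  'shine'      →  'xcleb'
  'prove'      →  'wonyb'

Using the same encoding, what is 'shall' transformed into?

xcrmm

c(2)→j(9) and l(11)→m(12) fit y≡9x+17 (mod 26); the inverse of 9 mod 26 is 3. Each letter's alphabet position (a=0..z=25) is mapped through 9·x+17 mod 26 — an affine cipher.
On shall: s(18)→9·18+17≡23=x; h(7)→9·7+17≡2=c; a(0)→9·0+17≡17=r; l(11)→9·11+17≡12=m; l(11)→9·11+17≡12=m (all mod 26).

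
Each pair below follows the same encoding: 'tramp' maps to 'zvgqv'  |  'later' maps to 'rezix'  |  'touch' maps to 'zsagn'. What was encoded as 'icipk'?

Shifts by position in tramp: pos 0: t→z (+6), pos 1: r→v (+4), pos 2: a→g (+6), pos 3: m→q (+4) — repeating every 2. A repeating key of period 2 is used — shifts +6, +4 over and over.
Decoding icipk: i−6=c, c−4=y, i−6=c, p−4=l, k−6=e.

cycle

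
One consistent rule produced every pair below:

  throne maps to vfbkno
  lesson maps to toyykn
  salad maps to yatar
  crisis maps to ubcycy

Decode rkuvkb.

t(19)→v(21) and h(7)→f(5) fit y≡23x+0 (mod 26); the inverse of 23 mod 26 is 17. Each letter's alphabet position (a=0..z=25) is mapped through 23·x+0 mod 26 — an affine cipher.
Reversing it on rkuvkb: r(17)→17·(17−0)≡3=d; k(10)→17·(10−0)≡14=o; u(20)→17·(20−0)≡2=c; v(21)→17·(21−0)≡19=t; k(10)→17·(10−0)≡14=o; b(1)→17·(1−0)≡17=r (all mod 26).

doctor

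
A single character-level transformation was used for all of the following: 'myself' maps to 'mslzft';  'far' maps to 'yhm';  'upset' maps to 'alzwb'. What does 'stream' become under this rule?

thlyaz

The output letters match the input read backwards, each shifted +7: myself reversed is flesym. Read the word backwards and shift each letter +7.
For stream: reverse → maerts; then shift: m+7=t, a+7=h, e+7=l, r+7=y, t+7=a, s+7=z.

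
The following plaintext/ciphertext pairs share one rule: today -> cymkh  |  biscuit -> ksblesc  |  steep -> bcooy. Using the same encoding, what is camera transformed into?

The shift depends on letter class: consonant t→c is +9, but vowel o→y is +10. The rule splits by letter class: vowels +10, consonants +9.
On camera: c(cons)+9=l, a(vowel)+10=k, m(cons)+9=v, e(vowel)+10=o, r(cons)+9=a, a(vowel)+10=k.

lkvoak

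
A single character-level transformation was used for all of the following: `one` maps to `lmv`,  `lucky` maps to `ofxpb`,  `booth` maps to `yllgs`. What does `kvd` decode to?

Each pair mirrors across the alphabet (o↔l, n↔m, e↔v): positions sum to 25. This is the alphabet-reversal cipher (Atbash): a becomes z, b becomes y, etc.
Reversing it on kvd: k↔p, v↔e, d↔w.

pew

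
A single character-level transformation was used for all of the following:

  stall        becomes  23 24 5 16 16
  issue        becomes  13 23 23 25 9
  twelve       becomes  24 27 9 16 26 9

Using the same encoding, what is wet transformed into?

The number is (letter's place in the alphabet, a=1) + 4.
For wet: w=23→27, e=5→9, t=20→24.

27 9 24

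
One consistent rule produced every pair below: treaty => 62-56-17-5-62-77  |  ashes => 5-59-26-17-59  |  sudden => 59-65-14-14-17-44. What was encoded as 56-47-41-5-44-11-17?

t(#20)→62 and r(#18)→56: differences scale by 3, so n = 3·pos + 2. With a=1..z=26, the number is 3·pos + 2.
Undoing it on 56-47-41-5-44-11-17: 56→(56−2)÷3=18=r, 47→(47−2)÷3=15=o, 41→(41−2)÷3=13=m, 5→(5−2)÷3=1=a, 44→(44−2)÷3=14=n, 11→(11−2)÷3=3=c, 17→(17−2)÷3=5=e.

romance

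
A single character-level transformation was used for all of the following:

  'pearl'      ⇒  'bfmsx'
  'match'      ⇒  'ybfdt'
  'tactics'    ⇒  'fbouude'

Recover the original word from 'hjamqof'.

It's a Vigenère-style cipher with numeric key [12,1]: position i shifts by key[i mod 2].
Undoing it on hjamqof: h−12=v, j−1=i, a−12=o, m−1=l, q−12=e, o−1=n, f−12=t.

violent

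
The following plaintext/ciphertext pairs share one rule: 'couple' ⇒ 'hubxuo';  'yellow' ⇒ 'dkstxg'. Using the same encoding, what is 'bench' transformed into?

gkukq

Letter i (0-indexed) is shifted by i+5, so successive shifts are 5, 6, 7, ….
For bench: b+5=g, e+6=k, n+7=u, c+8=k, h+9=q.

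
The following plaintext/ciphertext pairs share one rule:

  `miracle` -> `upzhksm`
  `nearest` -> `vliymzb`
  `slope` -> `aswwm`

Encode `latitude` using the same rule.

thbpbbll

Shifts by position in miracle: pos 0: m→u (+8), pos 1: i→p (+7), pos 2: r→z (+8), pos 3: a→h (+7) — repeating every 2. It's a Vigenère-style cipher with numeric key [8,7]: position i shifts by key[i mod 2].
On latitude: l+8=t, a+7=h, t+8=b, i+7=p, t+8=b, u+7=b, d+8=l, e+7=l.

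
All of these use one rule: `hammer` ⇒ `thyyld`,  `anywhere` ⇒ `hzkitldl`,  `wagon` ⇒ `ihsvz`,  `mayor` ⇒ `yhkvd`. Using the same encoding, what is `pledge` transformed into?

bxlpsl

The shift depends on letter class: consonant h→t is +12, but vowel a→h is +7. Vowels shift forward by 7 and consonants shift forward by 12.
Applying it to pledge: p(cons)+12=b, l(cons)+12=x, e(vowel)+7=l, d(cons)+12=p, g(cons)+12=s, e(vowel)+7=l.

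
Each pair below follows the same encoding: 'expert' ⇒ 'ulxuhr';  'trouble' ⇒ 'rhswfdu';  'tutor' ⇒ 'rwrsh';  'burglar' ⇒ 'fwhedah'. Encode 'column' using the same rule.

ksdwin

e(4)→u(20) and x(23)→l(11) fit y≡5x+0 (mod 26); the inverse of 5 mod 26 is 21. Treating letters as 0–25, the rule is x ↦ 5x + 0 (mod 26).
For column: c(2)→5·2+0≡10=k; o(14)→5·14+0≡18=s; l(11)→5·11+0≡3=d; u(20)→5·20+0≡22=w; m(12)→5·12+0≡8=i; n(13)→5·13+0≡13=n (all mod 26).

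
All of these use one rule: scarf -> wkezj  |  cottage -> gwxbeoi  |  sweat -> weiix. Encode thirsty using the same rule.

Shifts by position in scarf: pos 0: s→w (+4), pos 1: c→k (+8), pos 2: a→e (+4), pos 3: r→z (+8) — repeating every 2. A repeating key of period 2 is used — shifts +4, +8 over and over.
On thirsty: t+4=x, h+8=p, i+4=m, r+8=z, s+4=w, t+8=b, y+4=c.

xpmzwbc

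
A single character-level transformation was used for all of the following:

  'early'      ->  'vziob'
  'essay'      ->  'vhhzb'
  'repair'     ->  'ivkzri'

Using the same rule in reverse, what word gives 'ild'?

This is the alphabet-reversal cipher (Atbash): a becomes z, b becomes y, etc.
Undoing it on ild: i↔r, l↔o, d↔w.

row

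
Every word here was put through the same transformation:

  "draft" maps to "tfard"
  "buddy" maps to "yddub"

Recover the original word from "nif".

fin

The output letters match the input read backwards: draft reversed is tfard. The word is simply reversed.
Undoing it on nif: then reverse → fin.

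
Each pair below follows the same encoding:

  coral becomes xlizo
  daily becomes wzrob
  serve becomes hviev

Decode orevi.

liver

Letters are reflected about the middle of the alphabet (position → 25−position): Atbash.
Decoding orevi: o↔l, r↔i, e↔v, v↔e, i↔r.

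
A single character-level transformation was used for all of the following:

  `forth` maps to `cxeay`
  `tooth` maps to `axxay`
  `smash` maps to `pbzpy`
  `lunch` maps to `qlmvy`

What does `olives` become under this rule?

f(5)→c(2) and o(14)→x(23) fit y≡11x+25 (mod 26); the inverse of 11 mod 26 is 19. Each letter's alphabet position (a=0..z=25) is mapped through 11·x+25 mod 26 — an affine cipher.
On olives: o(14)→11·14+25≡23=x; l(11)→11·11+25≡16=q; i(8)→11·8+25≡9=j; v(21)→11·21+25≡22=w; e(4)→11·4+25≡17=r; s(18)→11·18+25≡15=p (all mod 26).

xqjwrp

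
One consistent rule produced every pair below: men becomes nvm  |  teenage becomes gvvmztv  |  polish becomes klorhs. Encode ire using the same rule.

riv

This is the alphabet-reversal cipher (Atbash): a becomes z, b becomes y, etc.
Applying it to ire: i↔r, r↔i, e↔v.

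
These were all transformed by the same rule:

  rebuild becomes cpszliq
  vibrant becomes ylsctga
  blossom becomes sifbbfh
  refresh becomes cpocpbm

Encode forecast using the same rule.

ofcprtba

r(17)→c(2) and e(4)→p(15) fit y≡25x+19 (mod 26); the inverse of 25 mod 26 is 25. This is an affine cipher: with a=0,…,z=25, each position x becomes (25x+19) mod 26.
On forecast: f(5)→25·5+19≡14=o; o(14)→25·14+19≡5=f; r(17)→25·17+19≡2=c; e(4)→25·4+19≡15=p; c(2)→25·2+19≡17=r; a(0)→25·0+19≡19=t; s(18)→25·18+19≡1=b; t(19)→25·19+19≡0=a (all mod 26).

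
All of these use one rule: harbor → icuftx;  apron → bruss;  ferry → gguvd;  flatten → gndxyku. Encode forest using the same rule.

gquixz

In harbor: h→i is +1, a→c is +2, r→u is +3, b→f is +4 — the shift increases by 1 each position. Each letter shifts forward by (position + 1), i.e. 1, 2, 3, … — the shift grows by one for each successive letter.
Applying it to forest: f+1=g, o+2=q, r+3=u, e+4=i, s+5=x, t+6=z.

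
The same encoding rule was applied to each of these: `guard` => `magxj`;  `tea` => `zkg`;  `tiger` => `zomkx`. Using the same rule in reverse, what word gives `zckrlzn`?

twelfth

Compare letters: g→m is +6, u→a is +6, a→g is +6 — a constant shift. This is a Caesar cipher with shift 6.
Reversing it on zckrlzn: z−6=t, c−6=w, k−6=e, r−6=l, l−6=f, z−6=t, n−6=h.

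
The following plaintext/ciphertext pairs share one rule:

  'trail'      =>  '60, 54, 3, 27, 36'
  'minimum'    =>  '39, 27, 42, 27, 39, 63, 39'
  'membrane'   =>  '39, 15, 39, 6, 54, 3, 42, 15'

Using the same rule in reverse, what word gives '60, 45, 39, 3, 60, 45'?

tomato

t(#20)→60 and r(#18)→54: differences scale by 3, so n = 3·pos + 0. The formula is n = 3×(alphabet index, a=1).
Reversing it on 60, 45, 39, 3, 60, 45: 60→(60−0)÷3=20=t, 45→(45−0)÷3=15=o, 39→(39−0)÷3=13=m, 3→(3−0)÷3=1=a, 60→(60−0)÷3=20=t, 45→(45−0)÷3=15=o.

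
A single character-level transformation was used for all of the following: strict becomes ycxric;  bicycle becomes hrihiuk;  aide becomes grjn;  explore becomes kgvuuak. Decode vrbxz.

A repeating key of period 2 is used — shifts +6, +9 over and over.
Decoding vrbxz: v−6=p, r−9=i, b−6=v, x−9=o, z−6=t.

pivot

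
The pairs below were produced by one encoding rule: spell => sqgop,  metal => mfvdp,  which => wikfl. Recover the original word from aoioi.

angle

In spell: s→s is +0, p→q is +1, e→g is +2, l→o is +3 — the shift increases by 1 each position. Letter i (0-indexed) is shifted by i+0, so successive shifts are 0, 1, 2, ….
Decoding aoioi: a−0=a, o−1=n, i−2=g, o−3=l, i−4=e.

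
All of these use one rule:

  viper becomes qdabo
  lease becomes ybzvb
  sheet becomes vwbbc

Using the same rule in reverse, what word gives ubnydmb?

decline

v(21)→q(16) and i(8)→d(3) fit y≡7x+25 (mod 26); the inverse of 7 mod 26 is 15. Each letter's alphabet position (a=0..z=25) is mapped through 7·x+25 mod 26 — an affine cipher.
Decoding ubnydmb: u(20)→15·(20−25)≡3=d; b(1)→15·(1−25)≡4=e; n(13)→15·(13−25)≡2=c; y(24)→15·(24−25)≡11=l; d(3)→15·(3−25)≡8=i; m(12)→15·(12−25)≡13=n; b(1)→15·(1−25)≡4=e (all mod 26).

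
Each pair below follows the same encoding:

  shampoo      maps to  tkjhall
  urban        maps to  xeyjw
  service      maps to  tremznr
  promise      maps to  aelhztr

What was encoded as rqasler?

s(18)→t(19) and h(7)→k(10) fit y≡15x+9 (mod 26); the inverse of 15 mod 26 is 7. Each letter's alphabet position (a=0..z=25) is mapped through 15·x+9 mod 26 — an affine cipher.
Reversing it on rqasler: r(17)→7·(17−9)≡4=e; q(16)→7·(16−9)≡23=x; a(0)→7·(0−9)≡15=p; s(18)→7·(18−9)≡11=l; l(11)→7·(11−9)≡14=o; e(4)→7·(4−9)≡17=r; r(17)→7·(17−9)≡4=e (all mod 26).

explore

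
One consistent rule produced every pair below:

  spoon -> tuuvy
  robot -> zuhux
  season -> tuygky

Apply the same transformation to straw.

Read the word backwards and shift each letter +6.
For straw: reverse → warts; then shift: w+6=c, a+6=g, r+6=x, t+6=z, s+6=y.

cgxzy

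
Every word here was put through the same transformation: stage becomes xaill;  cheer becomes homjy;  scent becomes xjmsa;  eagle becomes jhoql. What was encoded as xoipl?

shake

Shifts by position in stage: pos 0: s→x (+5), pos 1: t→a (+7), pos 2: a→i (+8), pos 3: g→l (+5), pos 4: e→l (+7) — repeating every 3. The shifts repeat in a cycle of length 3: positions 0,1,… shift by +5, +7, +8, then the pattern repeats.
Reversing it on xoipl: x−5=s, o−7=h, i−8=a, p−5=k, l−7=e.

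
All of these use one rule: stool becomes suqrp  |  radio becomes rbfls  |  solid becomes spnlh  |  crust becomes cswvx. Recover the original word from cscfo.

crack

The shift increases by 1 at each position, starting from +0: 0, 1, 2, ….
Decoding cscfo: c−0=c, s−1=r, c−2=a, f−3=c, o−4=k.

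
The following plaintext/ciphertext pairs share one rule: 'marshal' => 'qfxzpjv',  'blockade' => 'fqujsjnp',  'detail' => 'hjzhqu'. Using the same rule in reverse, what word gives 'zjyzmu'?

Letter i (0-indexed) is shifted by i+4, so successive shifts are 4, 5, 6, ….
Decoding zjyzmu: z−4=v, j−5=e, y−6=s, z−7=s, m−8=e, u−9=l.

vessel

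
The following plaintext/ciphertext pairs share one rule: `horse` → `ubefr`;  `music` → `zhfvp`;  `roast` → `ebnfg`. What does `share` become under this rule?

funer

Each letter is shifted forward by 13 in the alphabet (a Caesar shift of +13).
For share: s+13=f, h+13=u, a+13=n, r+13=e, e+13=r.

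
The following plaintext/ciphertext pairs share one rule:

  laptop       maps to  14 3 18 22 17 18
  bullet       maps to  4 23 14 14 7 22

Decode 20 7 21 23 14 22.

l is letter #12 and maps to 14: an offset of 2. Each letter is replaced by its alphabet position (a=1..z=26) + 2.
Decoding 20 7 21 23 14 22: 20→(20−2)÷1=18=r, 7→(7−2)÷1=5=e, 21→(21−2)÷1=19=s, 23→(23−2)÷1=21=u, 14→(14−2)÷1=12=l, 22→(22−2)÷1=20=t.

result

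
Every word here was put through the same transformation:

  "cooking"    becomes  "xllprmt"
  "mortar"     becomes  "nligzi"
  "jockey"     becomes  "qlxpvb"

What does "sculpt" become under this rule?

hxfokg

Each pair mirrors across the alphabet (c↔x, o↔l, o↔l): positions sum to 25. Letters are reflected about the middle of the alphabet (position → 25−position): Atbash.
For sculpt: s↔h, c↔x, u↔f, l↔o, p↔k, t↔g.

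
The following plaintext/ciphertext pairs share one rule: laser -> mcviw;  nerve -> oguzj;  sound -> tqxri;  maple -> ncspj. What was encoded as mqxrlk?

In laser: l→m is +1, a→c is +2, s→v is +3, e→i is +4 — the shift increases by 1 each position. Each letter shifts forward by (position + 1), i.e. 1, 2, 3, … — the shift grows by one for each successive letter.
Reversing it on mqxrlk: m−1=l, q−2=o, x−3=u, r−4=n, l−5=g, k−6=e.

lounge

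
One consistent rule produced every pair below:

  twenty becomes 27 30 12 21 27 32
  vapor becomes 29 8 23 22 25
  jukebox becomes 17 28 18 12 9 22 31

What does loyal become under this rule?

19 22 32 8 19

Letters become their 1-based position plus 7 (so a→8, b→9, …).
For loyal: l=12→19, o=15→22, y=25→32, a=1→8, l=12→19.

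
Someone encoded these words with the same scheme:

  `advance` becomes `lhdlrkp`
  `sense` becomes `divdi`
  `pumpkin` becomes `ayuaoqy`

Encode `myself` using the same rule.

A repeating key of period 3 is used — shifts +11, +4, +8 over and over.
For myself: m+11=x, y+4=c, s+8=a, e+11=p, l+4=p, f+8=n.

xcappn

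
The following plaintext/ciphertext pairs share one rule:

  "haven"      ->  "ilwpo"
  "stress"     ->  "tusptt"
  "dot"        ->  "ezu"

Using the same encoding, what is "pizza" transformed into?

qtaal

The shift depends on letter class: consonant h→i is +1, but vowel a→l is +11. Vowels shift forward by 11 and consonants shift forward by 1.
On pizza: p(cons)+1=q, i(vowel)+11=t, z(cons)+1=a, z(cons)+1=a, a(vowel)+11=l.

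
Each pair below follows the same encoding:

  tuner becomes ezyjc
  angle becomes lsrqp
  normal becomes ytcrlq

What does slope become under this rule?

dqzup

Shifts by position in tuner: pos 0: t→e (+11), pos 1: u→z (+5), pos 2: n→y (+11), pos 3: e→j (+5) — repeating every 2. A repeating key of period 2 is used — shifts +11, +5 over and over.
Applying it to slope: s+11=d, l+5=q, o+11=z, p+5=u, e+11=p.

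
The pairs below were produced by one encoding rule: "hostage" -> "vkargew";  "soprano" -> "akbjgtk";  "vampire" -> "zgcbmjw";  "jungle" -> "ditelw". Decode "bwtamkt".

pension

h(7)→v(21) and o(14)→k(10) fit y≡17x+6 (mod 26); the inverse of 17 mod 26 is 23. Each letter's alphabet position (a=0..z=25) is mapped through 17·x+6 mod 26 — an affine cipher.
Reversing it on bwtamkt: b(1)→23·(1−6)≡15=p; w(22)→23·(22−6)≡4=e; t(19)→23·(19−6)≡13=n; a(0)→23·(0−6)≡18=s; m(12)→23·(12−6)≡8=i; k(10)→23·(10−6)≡14=o; t(19)→23·(19−6)≡13=n (all mod 26).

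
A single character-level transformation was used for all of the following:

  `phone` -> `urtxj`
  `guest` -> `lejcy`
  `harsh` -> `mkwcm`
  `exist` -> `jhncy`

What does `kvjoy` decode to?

fleet

Shifts by position in phone: pos 0: p→u (+5), pos 1: h→r (+10), pos 2: o→t (+5), pos 3: n→x (+10) — repeating every 2. The shifts repeat in a cycle of length 2: positions 0,1,… shift by +5, +10, then the pattern repeats.
Undoing it on kvjoy: k−5=f, v−10=l, j−5=e, o−10=e, y−5=t.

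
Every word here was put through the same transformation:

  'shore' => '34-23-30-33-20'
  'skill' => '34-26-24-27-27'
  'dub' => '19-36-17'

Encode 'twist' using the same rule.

35-38-24-34-35

s is letter #19 and maps to 34: an offset of 15. The number is (letter's place in the alphabet, a=1) + 15.
Applying it to twist: t=20→35, w=23→38, i=9→24, s=19→34, t=20→35.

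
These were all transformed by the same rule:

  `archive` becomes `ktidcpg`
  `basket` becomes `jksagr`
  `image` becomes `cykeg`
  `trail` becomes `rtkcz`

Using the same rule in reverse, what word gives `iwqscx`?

a(0)→k(10) and r(17)→t(19) fit y≡25x+10 (mod 26); the inverse of 25 mod 26 is 25. Each letter's alphabet position (a=0..z=25) is mapped through 25·x+10 mod 26 — an affine cipher.
Reversing it on iwqscx: i(8)→25·(8−10)≡2=c; w(22)→25·(22−10)≡14=o; q(16)→25·(16−10)≡20=u; s(18)→25·(18−10)≡18=s; c(2)→25·(2−10)≡8=i; x(23)→25·(23−10)≡13=n (all mod 26).

cousin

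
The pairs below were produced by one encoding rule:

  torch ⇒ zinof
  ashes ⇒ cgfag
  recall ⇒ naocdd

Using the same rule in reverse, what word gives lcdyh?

valid

t(19)→z(25) and o(14)→i(8) fit y≡19x+2 (mod 26); the inverse of 19 mod 26 is 11. This is an affine cipher: with a=0,…,z=25, each position x becomes (19x+2) mod 26.
Undoing it on lcdyh: l(11)→11·(11−2)≡21=v; c(2)→11·(2−2)≡0=a; d(3)→11·(3−2)≡11=l; y(24)→11·(24−2)≡8=i; h(7)→11·(7−2)≡3=d (all mod 26).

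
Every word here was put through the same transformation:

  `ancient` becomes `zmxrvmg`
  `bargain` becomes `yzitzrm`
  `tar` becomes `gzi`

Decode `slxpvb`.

Each pair mirrors across the alphabet (a↔z, n↔m, c↔x): positions sum to 25. Letters are reflected about the middle of the alphabet (position → 25−position): Atbash.
Decoding slxpvb: s↔h, l↔o, x↔c, p↔k, v↔e, b↔y.

hockey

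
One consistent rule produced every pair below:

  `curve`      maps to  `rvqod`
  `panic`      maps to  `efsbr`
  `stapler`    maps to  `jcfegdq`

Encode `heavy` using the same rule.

idfot

c(2)→r(17) and u(20)→v(21) fit y≡19x+5 (mod 26); the inverse of 19 mod 26 is 11. This is an affine cipher: with a=0,…,z=25, each position x becomes (19x+5) mod 26.
For heavy: h(7)→19·7+5≡8=i; e(4)→19·4+5≡3=d; a(0)→19·0+5≡5=f; v(21)→19·21+5≡14=o; y(24)→19·24+5≡19=t (all mod 26).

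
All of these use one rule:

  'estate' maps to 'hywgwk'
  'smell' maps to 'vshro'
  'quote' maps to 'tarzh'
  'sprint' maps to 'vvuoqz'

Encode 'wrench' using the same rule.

Shifts by position in estate: pos 0: e→h (+3), pos 1: s→y (+6), pos 2: t→w (+3), pos 3: a→g (+6) — repeating every 2. The shifts repeat in a cycle of length 2: positions 0,1,… shift by +3, +6, then the pattern repeats.
For wrench: w+3=z, r+6=x, e+3=h, n+6=t, c+3=f, h+6=n.

zxhtfn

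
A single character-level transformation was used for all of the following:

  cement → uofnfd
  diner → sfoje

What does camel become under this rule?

mfnbd

The output letters match the input read backwards, each shifted +1: cement reversed is tnemec. The word is reversed, then every letter is shifted forward by 1.
For camel: reverse → lemac; then shift: l+1=m, e+1=f, m+1=n, a+1=b, c+1=d.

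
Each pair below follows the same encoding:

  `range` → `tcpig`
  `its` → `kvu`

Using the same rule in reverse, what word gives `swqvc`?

quota

Every letter moves 2 places later in the alphabet, wrapping around z→a.
Reversing it on swqvc: s−2=q, w−2=u, q−2=o, v−2=t, c−2=a.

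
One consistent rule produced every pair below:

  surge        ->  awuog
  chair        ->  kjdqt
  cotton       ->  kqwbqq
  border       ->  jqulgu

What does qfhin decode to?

Shifts by position in surge: pos 0: s→a (+8), pos 1: u→w (+2), pos 2: r→u (+3), pos 3: g→o (+8), pos 4: e→g (+2) — repeating every 3. A repeating key of period 3 is used — shifts +8, +2, +3 over and over.
Decoding qfhin: q−8=i, f−2=d, h−3=e, i−8=a, n−2=l.

ideal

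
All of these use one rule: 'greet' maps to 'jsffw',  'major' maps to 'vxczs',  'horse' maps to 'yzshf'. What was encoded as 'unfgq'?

field

Each letter's alphabet position (a=0..z=25) is mapped through 15·x+23 mod 26 — an affine cipher.
Reversing it on unfgq: u(20)→7·(20−23)≡5=f; n(13)→7·(13−23)≡8=i; f(5)→7·(5−23)≡4=e; g(6)→7·(6−23)≡11=l; q(16)→7·(16−23)≡3=d (all mod 26).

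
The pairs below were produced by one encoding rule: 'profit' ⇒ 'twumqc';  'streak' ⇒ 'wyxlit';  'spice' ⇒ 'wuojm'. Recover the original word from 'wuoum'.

spine

Each letter shifts forward by (position + 4), i.e. 4, 5, 6, … — the shift grows by one for each successive letter.
Undoing it on wuoum: w−4=s, u−5=p, o−6=i, u−7=n, m−8=e.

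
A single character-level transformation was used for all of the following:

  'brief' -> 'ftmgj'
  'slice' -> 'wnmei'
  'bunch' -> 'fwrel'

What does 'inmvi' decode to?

Shifts by position in brief: pos 0: b→f (+4), pos 1: r→t (+2), pos 2: i→m (+4), pos 3: e→g (+2) — repeating every 2. The shifts repeat in a cycle of length 2: positions 0,1,… shift by +4, +2, then the pattern repeats.
Reversing it on inmvi: i−4=e, n−2=l, m−4=i, v−2=t, i−4=e.

elite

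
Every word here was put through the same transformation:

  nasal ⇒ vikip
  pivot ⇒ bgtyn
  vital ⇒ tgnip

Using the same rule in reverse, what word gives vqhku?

n(13)→v(21) and a(0)→i(8) fit y≡3x+8 (mod 26); the inverse of 3 mod 26 is 9. This is an affine cipher: with a=0,…,z=25, each position x becomes (3x+8) mod 26.
Decoding vqhku: v(21)→9·(21−8)≡13=n; q(16)→9·(16−8)≡20=u; h(7)→9·(7−8)≡17=r; k(10)→9·(10−8)≡18=s; u(20)→9·(20−8)≡4=e (all mod 26).

nurse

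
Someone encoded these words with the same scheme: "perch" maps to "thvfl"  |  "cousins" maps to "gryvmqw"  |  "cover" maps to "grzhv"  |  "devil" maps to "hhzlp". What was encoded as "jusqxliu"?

frontier

Shifts by position in perch: pos 0: p→t (+4), pos 1: e→h (+3), pos 2: r→v (+4), pos 3: c→f (+3) — repeating every 2. The shifts repeat in a cycle of length 2: positions 0,1,… shift by +4, +3, then the pattern repeats.
Decoding jusqxliu: j−4=f, u−3=r, s−4=o, q−3=n, x−4=t, l−3=i, i−4=e, u−3=r.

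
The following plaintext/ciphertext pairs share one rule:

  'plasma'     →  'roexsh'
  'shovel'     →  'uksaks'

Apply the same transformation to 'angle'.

In plasma: p→r is +2, l→o is +3, a→e is +4, s→x is +5 — the shift increases by 1 each position. Each letter shifts forward by (position + 2), i.e. 2, 3, 4, … — the shift grows by one for each successive letter.
Applying it to angle: a+2=c, n+3=q, g+4=k, l+5=q, e+6=k.

cqkqk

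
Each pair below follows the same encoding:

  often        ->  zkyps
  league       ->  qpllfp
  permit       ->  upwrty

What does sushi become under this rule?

xfxmt

The rule splits by letter class: vowels +11, consonants +5.
On sushi: s(cons)+5=x, u(vowel)+11=f, s(cons)+5=x, h(cons)+5=m, i(vowel)+11=t.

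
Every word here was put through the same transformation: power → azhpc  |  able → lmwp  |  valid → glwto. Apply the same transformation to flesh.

This is a Caesar cipher with shift 11.
On flesh: f+11=q, l+11=w, e+11=p, s+11=d, h+11=s.

qwpds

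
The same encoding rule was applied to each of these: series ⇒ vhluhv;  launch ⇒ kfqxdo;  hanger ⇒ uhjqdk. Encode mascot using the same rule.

The output letters match the input read backwards, each shifted +3: series reversed is seires. The word is reversed, then every letter is shifted forward by 3.
Applying it to mascot: reverse → tocsam; then shift: t+3=w, o+3=r, c+3=f, s+3=v, a+3=d, m+3=p.

wrfvdp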